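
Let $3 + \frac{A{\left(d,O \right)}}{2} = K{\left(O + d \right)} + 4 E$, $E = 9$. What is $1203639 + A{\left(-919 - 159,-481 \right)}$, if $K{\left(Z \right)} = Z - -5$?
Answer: $1200597$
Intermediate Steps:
$K{\left(Z \right)} = 5 + Z$ ($K{\left(Z \right)} = Z + 5 = 5 + Z$)
$A{\left(d,O \right)} = 76 + 2 O + 2 d$ ($A{\left(d,O \right)} = -6 + 2 \left(\left(5 + \left(O + d\right)\right) + 4 \cdot 9\right) = -6 + 2 \left(\left(5 + O + d\right) + 36\right) = -6 + 2 \left(41 + O + d\right) = -6 + \left(82 + 2 O + 2 d\right) = 76 + 2 O + 2 d$)
$1203639 + A{\left(-919 - 159,-481 \right)} = 1203639 + \left(76 + 2 \left(-481\right) + 2 \left(-919 - 159\right)\right) = 1203639 + \left(76 - 962 + 2 \left(-919 - 159\right)\right) = 1203639 + \left(76 - 962 + 2 \left(-1078\right)\right) = 1203639 - 3042 = 1200597$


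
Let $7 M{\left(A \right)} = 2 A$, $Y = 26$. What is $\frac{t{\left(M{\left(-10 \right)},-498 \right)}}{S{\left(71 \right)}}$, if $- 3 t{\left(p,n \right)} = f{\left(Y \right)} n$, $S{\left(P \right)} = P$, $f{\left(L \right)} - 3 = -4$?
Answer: $- \frac{166}{71} \approx -2.338$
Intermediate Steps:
$f{\left(L \right)} = -1$ ($f{\left(L \right)} = 3 - 4 = -1$)
$M{\left(A \right)} = \frac{2 A}{7}$
$t{\left(p,n \right)} = \frac{n}{3}$ ($t{\left(p,n \right)} = - \frac{\left(-1\right) n}{3} = \frac{n}{3}$)
$\frac{t{\left(M{\left(-10 \right)},-498 \right)}}{S{\left(71 \right)}} = \frac{\frac{1}{3} \left(-498\right)}{71} = \left(-166\right) \frac{1}{71} = - \frac{166}{71}$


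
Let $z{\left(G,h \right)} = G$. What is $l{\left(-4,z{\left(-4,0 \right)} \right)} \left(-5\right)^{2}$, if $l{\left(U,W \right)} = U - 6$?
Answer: $-250$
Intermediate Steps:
$l{\left(U,W \right)} = -6 + U$
$l{\left(-4,z{\left(-4,0 \right)} \right)} \left(-5\right)^{2} = \left(-6 - 4\right) \left(-5\right)^{2} = \left(-10\right) 25 = -250$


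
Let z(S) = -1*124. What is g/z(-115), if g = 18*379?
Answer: -3411/62 ≈ -55.016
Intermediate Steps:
g = 6822
z(S) = -124
g/z(-115) = 6822/(-124) = 6822*(-1/124) = -3411/62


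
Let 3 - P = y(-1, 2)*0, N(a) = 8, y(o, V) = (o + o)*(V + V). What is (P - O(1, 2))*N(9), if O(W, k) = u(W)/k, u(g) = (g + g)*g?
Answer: 16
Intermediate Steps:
u(g) = 2*g² (u(g) = (2*g)*g = 2*g²)
y(o, V) = 4*V*o (y(o, V) = (2*o)*(2*V) = 4*V*o)
P = 3 (P = 3 - 4*2*(-1)*0 = 3 - (-8)*0 = 3 - 1*0 = 3 + 0 = 3)
O(W, k) = 2*W²/k (O(W, k) = (2*W²)/k = 2*W²/k)
(P - O(1, 2))*N(9) = (3 - 2*1²/2)*8 = (3 - 2/2)*8 = (3 - 1*1)*8 = (3 - 1)*8 = 2*8 = 16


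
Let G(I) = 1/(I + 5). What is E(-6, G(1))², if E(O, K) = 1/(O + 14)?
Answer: 1/64 ≈ 0.015625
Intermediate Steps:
G(I) = 1/(5 + I)
E(O, K) = 1/(14 + O)
E(-6, G(1))² = (1/(14 - 6))² = (1/8)² = (⅛)² = 1/64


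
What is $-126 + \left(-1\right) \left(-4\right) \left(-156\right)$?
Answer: $-750$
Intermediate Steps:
$-126 + \left(-1\right) \left(-4\right) \left(-156\right) = -126 + 4 \left(-156\right) = -126 - 624 = -750$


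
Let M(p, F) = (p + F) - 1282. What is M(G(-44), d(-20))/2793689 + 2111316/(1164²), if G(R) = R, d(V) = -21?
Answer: 491377936651/315429837612 ≈ 1.5578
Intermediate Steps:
M(p, F) = -1282 + F + p (M(p, F) = (F + p) - 1282 = -1282 + F + p)
M(G(-44), d(-20))/2793689 + 2111316/(1164²) = (-1282 - 21 - 44)/2793689 + 2111316/(1164²) = -1347*1/2793689 + 2111316/1354896 = -1347/2793689 + 2111316*(1/1354896) = -1347/2793689 + 175943/112908 = 491377936651/315429837612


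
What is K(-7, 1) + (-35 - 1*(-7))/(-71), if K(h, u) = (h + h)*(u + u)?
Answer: -1960/71 ≈ -27.606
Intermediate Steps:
K(h, u) = 4*h*u (K(h, u) = (2*h)*(2*u) = 4*h*u)
K(-7, 1) + (-35 - 1*(-7))/(-71) = 4*(-7)*1 + (-35 - 1*(-7))/(-71) = -28 + (-35 + 7)*(-1/71) = -28 - 28*(-1/71) = -28 + 28/71 = -1960/71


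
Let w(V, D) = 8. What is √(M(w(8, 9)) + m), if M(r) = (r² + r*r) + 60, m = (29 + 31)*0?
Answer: 2*√47 ≈ 13.711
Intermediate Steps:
m = 0 (m = 60*0 = 0)
M(r) = 60 + 2*r² (M(r) = (r² + r²) + 60 = 2*r² + 60 = 60 + 2*r²)
√(M(w(8, 9)) + m) = √((60 + 2*8²) + 0) = √((60 + 2*64) + 0) = √((60 + 128) + 0) = √(188 + 0) = √188 = 2*√47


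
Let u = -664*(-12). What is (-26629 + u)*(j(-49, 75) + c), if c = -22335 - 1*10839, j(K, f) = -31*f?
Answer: 662446839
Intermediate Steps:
u = 7968
c = -33174 (c = -22335 - 10839 = -33174)
(-26629 + u)*(j(-49, 75) + c) = (-26629 + 7968)*(-31*75 - 33174) = -18661*(-2325 - 33174) = -18661*(-35499) = 662446839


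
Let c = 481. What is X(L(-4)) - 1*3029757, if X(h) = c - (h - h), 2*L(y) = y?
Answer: -3029276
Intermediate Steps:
L(y) = y/2
X(h) = 481 (X(h) = 481 - (h - h) = 481 - 1*0 = 481 + 0 = 481)
X(L(-4)) - 1*3029757 = 481 - 1*3029757 = 481 - 3029757 = -3029276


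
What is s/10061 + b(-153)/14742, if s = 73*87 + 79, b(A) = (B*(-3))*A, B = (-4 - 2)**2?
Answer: 1611352/915551 ≈ 1.7600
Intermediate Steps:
B = 36 (B = (-6)**2 = 36)
b(A) = -108*A (b(A) = (36*(-3))*A = -108*A)
s = 6430 (s = 6351 + 79 = 6430)
s/10061 + b(-153)/14742 = 6430/10061 - 108*(-153)/14742 = 6430*(1/10061) + 16524*(1/14742) = 6430/10061 + 102/91 = 1611352/915551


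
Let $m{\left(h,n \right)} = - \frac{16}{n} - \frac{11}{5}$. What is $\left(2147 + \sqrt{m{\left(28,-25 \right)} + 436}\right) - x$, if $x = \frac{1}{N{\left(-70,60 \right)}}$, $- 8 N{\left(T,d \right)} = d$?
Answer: $\frac{32207}{15} + \frac{\sqrt{10861}}{5} \approx 2168.0$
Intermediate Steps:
$N{\left(T,d \right)} = - \frac{d}{8}$
$m{\left(h,n \right)} = - \frac{11}{5} - \frac{16}{n}$ ($m{\left(h,n \right)} = - \frac{16}{n} - \frac{11}{5} = - \frac{11}{5} - \frac{16}{n}$)
$x = - \frac{2}{15}$ ($x = \frac{1}{\left(- \frac{1}{8}\right) 60} = \frac{1}{- \frac{15}{2}} = - \frac{2}{15} \approx -0.13333$)
$\left(2147 + \sqrt{m{\left(28,-25 \right)} + 436}\right) - x = \left(2147 + \sqrt{\left(- \frac{11}{5} - \frac{16}{-25}\right) + 436}\right) - - \frac{2}{15} = \left(2147 + \sqrt{\left(- \frac{11}{5} - - \frac{16}{25}\right) + 436}\right) + \frac{2}{15} = \left(2147 + \sqrt{\left(- \frac{11}{5} + \frac{16}{25}\right) + 436}\right) + \frac{2}{15} = \left(2147 + \sqrt{- \frac{39}{25} + 436}\right) + \frac{2}{15} = \left(2147 + \sqrt{\frac{10861}{25}}\right) + \frac{2}{15} = \left(2147 + \frac{\sqrt{10861}}{5}\right) + \frac{2}{15} = \frac{32207}{15} + \frac{\sqrt{10861}}{5}$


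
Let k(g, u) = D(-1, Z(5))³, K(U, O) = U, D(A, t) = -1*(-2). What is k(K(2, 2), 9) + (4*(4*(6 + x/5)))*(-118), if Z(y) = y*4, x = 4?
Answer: -64152/5 ≈ -12830.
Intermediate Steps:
Z(y) = 4*y
D(A, t) = 2
k(g, u) = 8 (k(g, u) = 2³ = 8)
k(K(2, 2), 9) + (4*(4*(6 + x/5)))*(-118) = 8 + (4*(4*(6 + 4/5)))*(-118) = 8 + (4*(4*(6 + 4*(⅕))))*(-118) = 8 + (4*(4*(6 + ⅘)))*(-118) = 8 + (4*(4*(34/5)))*(-118) = 8 + (4*(136/5))*(-118) = 8 + (544/5)*(-118) = 8 - 64192/5 = -64152/5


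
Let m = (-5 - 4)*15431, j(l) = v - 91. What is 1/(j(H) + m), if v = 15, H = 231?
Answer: -1/138955 ≈ -7.1966e-6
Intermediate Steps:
j(l) = -76 (j(l) = 15 - 91 = -76)
m = -138879 (m = -9*15431 = -138879)
1/(j(H) + m) = 1/(-76 - 138879) = 1/(-138955) = -1/138955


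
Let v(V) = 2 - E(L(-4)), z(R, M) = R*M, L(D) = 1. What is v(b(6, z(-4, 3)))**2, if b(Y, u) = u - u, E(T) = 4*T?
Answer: 4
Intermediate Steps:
z(R, M) = M*R
b(Y, u) = 0
v(V) = -2 (v(V) = 2 - 4 = -2)
v(b(6, z(-4, 3)))**2 = (-2)**2 = 4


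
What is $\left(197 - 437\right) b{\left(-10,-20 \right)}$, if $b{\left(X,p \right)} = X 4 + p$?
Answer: $14400$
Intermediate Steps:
$b{\left(X,p \right)} = p + 4 X$ ($b{\left(X,p \right)} = 4 X + p = p + 4 X$)
$\left(197 - 437\right) b{\left(-10,-20 \right)} = \left(197 - 437\right) \left(-20 + 4 \left(-10\right)\right) = - 240 \left(-20 - 40\right) = \left(-240\right) \left(-60\right) = 14400$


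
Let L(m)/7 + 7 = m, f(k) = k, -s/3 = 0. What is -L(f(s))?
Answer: 49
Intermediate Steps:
s = 0 (s = -3*0 = 0)
L(m) = -49 + 7*m
-L(f(s)) = -(-49 + 7*0) = -(-49 + 0) = -1*(-49) = 49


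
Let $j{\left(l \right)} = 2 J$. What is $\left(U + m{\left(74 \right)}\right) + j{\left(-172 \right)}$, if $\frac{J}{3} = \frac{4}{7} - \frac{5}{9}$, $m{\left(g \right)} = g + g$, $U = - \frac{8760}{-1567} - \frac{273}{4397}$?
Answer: $\frac{22228096399}{144692079} \approx 153.62$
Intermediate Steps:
$U = \frac{38089929}{6890099}$ ($U = \left(-8760\right) \left(- \frac{1}{1567}\right) - \frac{273}{4397} = \frac{8760}{1567} - \frac{273}{4397} = \frac{38089929}{6890099} \approx 5.5282$)
$m{\left(g \right)} = 2 g$
$J = \frac{1}{21}$ ($J = 3 \left(\frac{4}{7} - \frac{5}{9}\right) = 3 \cdot \frac{1}{63} = \frac{1}{21} \approx 0.047619$)
$j{\left(l \right)} = \frac{2}{21}$ ($j{\left(l \right)} = 2 \cdot \frac{1}{21} = \frac{2}{21}$)
$\left(U + m{\left(74 \right)}\right) + j{\left(-172 \right)} = \left(\frac{38089929}{6890099} + 2 \cdot 74\right) + \frac{2}{21} = \left(\frac{38089929}{6890099} + 148\right) + \frac{2}{21} = \frac{1057824581}{6890099} + \frac{2}{21} = \frac{22228096399}{144692079}$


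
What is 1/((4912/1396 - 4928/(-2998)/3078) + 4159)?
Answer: 805129389/3351366506927 ≈ 0.00024024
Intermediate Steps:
1/((4912/1396 - 4928/(-2998)/3078) + 4159) = 1/((4912*(1/1396) - 4928*(-1/2998)*(1/3078)) + 4159) = 1/((1228/349 + (2464/1499)*(1/3078)) + 4159) = 1/((1228/349 + 1232/2306961) + 4159) = 1/(2833378076/805129389 + 4159) = 1/(3351366506927/805129389) = 805129389/3351366506927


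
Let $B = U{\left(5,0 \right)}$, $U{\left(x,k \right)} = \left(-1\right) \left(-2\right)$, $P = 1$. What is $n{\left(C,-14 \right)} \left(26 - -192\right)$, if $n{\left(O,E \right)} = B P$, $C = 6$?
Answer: $436$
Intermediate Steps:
$U{\left(x,k \right)} = 2$
$B = 2$
$n{\left(O,E \right)} = 2$ ($n{\left(O,E \right)} = 2 \cdot 1 = 2$)
$n{\left(C,-14 \right)} \left(26 - -192\right) = 2 \left(26 - -192\right) = 2 \left(26 + 192\right) = 2 \cdot 218 = 436$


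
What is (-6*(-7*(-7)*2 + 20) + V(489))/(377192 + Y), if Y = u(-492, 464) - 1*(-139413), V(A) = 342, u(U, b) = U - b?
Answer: -122/171883 ≈ -0.00070979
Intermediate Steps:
Y = 138457 (Y = (-492 - 1*464) - 1*(-139413) = (-492 - 464) + 139413 = -956 + 139413 = 138457)
(-6*(-7*(-7)*2 + 20) + V(489))/(377192 + Y) = (-6*(-7*(-7)*2 + 20) + 342)/(377192 + 138457) = (-6*(49*2 + 20) + 342)/515649 = (-6*(98 + 20) + 342)*(1/515649) = (-6*118 + 342)*(1/515649) = (-708 + 342)*(1/515649) = -366*1/515649 = -122/171883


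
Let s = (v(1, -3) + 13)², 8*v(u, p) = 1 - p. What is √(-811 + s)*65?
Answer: 65*I*√2515/2 ≈ 1629.9*I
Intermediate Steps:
v(u, p) = ⅛ - p/8 (v(u, p) = (1 - p)/8 = ⅛ - p/8)
s = 729/4 (s = ((⅛ - ⅛*(-3)) + 13)² = ((⅛ + 3/8) + 13)² = (½ + 13)² = (27/2)² = 729/4 ≈ 182.25)
√(-811 + s)*65 = √(-811 + 729/4)*65 = √(-2515/4)*65 = (I*√2515/2)*65 = 65*I*√2515/2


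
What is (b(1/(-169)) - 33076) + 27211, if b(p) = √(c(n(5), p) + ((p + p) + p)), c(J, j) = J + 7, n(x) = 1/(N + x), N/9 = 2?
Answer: -5865 + √628107/299 ≈ -5862.4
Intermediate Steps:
N = 18 (N = 9*2 = 18)
n(x) = 1/(18 + x)
c(J, j) = 7 + J
b(p) = √(162/23 + 3*p) (b(p) = √((7 + 1/(18 + 5)) + ((p + p) + p)) = √((7 + 1/23) + (2*p + p)) = √((7 + 1/23) + 3*p) = √(162/23 + 3*p))
(b(1/(-169)) - 33076) + 27211 = (√(3726 + 1587/(-169))/23 - 33076) + 27211 = (√(3726 + 1587*(-1/169))/23 - 33076) + 27211 = (√(3726 - 1587/169)/23 - 33076) + 27211 = (√(628107/169)/23 - 33076) + 27211 = ((√628107/13)/23 - 33076) + 27211 = (√628107/299 - 33076) + 27211 = (-33076 + √628107/299) + 27211 = -5865 + √628107/299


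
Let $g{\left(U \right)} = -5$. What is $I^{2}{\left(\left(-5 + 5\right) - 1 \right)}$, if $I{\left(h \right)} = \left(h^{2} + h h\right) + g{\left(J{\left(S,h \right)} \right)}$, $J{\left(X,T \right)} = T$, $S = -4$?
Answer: $9$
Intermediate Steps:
$I{\left(h \right)} = -5 + 2 h^{2}$ ($I{\left(h \right)} = \left(h^{2} + h h\right) - 5 = \left(h^{2} + h^{2}\right) - 5 = 2 h^{2} - 5 = -5 + 2 h^{2}$)
$I^{2}{\left(\left(-5 + 5\right) - 1 \right)} = \left(-5 + 2 \left(\left(-5 + 5\right) - 1\right)^{2}\right)^{2} = \left(-5 + 2 \left(0 - 1\right)^{2}\right)^{2} = \left(-5 + 2 \left(-1\right)^{2}\right)^{2} = \left(-5 + 2 \cdot 1\right)^{2} = \left(-5 + 2\right)^{2} = \left(-3\right)^{2} = 9$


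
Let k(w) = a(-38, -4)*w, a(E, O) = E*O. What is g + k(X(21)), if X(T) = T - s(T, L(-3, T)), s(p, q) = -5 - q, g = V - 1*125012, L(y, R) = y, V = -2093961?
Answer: -2215477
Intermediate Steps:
g = -2218973 (g = -2093961 - 1*125012 = -2093961 - 125012 = -2218973)
X(T) = 2 + T (X(T) = T - (-5 - 1*(-3)) = T - (-5 + 3) = T - 1*(-2) = T + 2 = 2 + T)
k(w) = 152*w (k(w) = (-38*(-4))*w = 152*w)
g + k(X(21)) = -2218973 + 152*(2 + 21) = -2218973 + 152*23 = -2218973 + 3496 = -2215477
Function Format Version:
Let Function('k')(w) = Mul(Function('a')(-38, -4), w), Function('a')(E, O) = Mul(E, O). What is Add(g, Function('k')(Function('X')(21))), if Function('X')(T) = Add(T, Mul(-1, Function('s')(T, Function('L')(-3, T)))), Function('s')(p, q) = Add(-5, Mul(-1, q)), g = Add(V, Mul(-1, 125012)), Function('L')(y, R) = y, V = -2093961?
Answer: -2215477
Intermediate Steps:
g = -2218973 (g = Add(-2093961, Mul(-1, 125012)) = Add(-2093961, -125012) = -2218973)
Function('X')(T) = Add(2, T) (Function('X')(T) = Add(T, Mul(-1, Add(-5, Mul(-1, -3)))) = Add(T, Mul(-1, Add(-5, 3))) = Add(T, Mul(-1, -2)) = Add(T, 2) = Add(2, T))
Function('k')(w) = Mul(152, w) (Function('k')(w) = Mul(Mul(-38, -4), w) = Mul(152, w))
Add(g, Function('k')(Function('X')(21))) = Add(-2218973, Mul(152, Add(2, 21))) = Add(-2218973, Mul(152, 23)) = Add(-2218973, 3496) = -2215477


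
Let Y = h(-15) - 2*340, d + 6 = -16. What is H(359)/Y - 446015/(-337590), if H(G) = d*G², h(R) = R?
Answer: 191501317961/46925010 ≈ 4081.0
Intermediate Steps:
d = -22 (d = -6 - 16 = -22)
H(G) = -22*G²
Y = -695 (Y = -15 - 2*340 = -15 - 680 = -695)
H(359)/Y - 446015/(-337590) = -22*359²/(-695) - 446015/(-337590) = -22*128881*(-1/695) - 446015*(-1/337590) = -2835382*(-1/695) + 89203/67518 = 2835382/695 + 89203/67518 = 191501317961/46925010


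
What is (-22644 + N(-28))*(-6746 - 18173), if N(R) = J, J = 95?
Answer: 561898531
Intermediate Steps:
N(R) = 95
(-22644 + N(-28))*(-6746 - 18173) = (-22644 + 95)*(-6746 - 18173) = -22549*(-24919) = 561898531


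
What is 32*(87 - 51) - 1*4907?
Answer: -3755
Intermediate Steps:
32*(87 - 51) - 1*4907 = 32*36 - 4907 = 1152 - 4907 = -3755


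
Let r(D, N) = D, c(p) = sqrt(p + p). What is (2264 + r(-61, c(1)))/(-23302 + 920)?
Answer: -2203/22382 ≈ -0.098427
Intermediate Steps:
c(p) = sqrt(2)*sqrt(p) (c(p) = sqrt(2*p) = sqrt(2)*sqrt(p))
(2264 + r(-61, c(1)))/(-23302 + 920) = (2264 - 61)/(-23302 + 920) = 2203/(-22382) = 2203*(-1/22382) = -2203/22382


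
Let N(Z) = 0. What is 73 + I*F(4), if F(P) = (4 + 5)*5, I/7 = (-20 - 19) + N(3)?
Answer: -12212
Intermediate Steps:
I = -273 (I = 7*((-20 - 19) + 0) = 7*(-39 + 0) = 7*(-39) = -273)
F(P) = 45 (F(P) = 9*5 = 45)
73 + I*F(4) = 73 - 273*45 = 73 - 12285 = -12212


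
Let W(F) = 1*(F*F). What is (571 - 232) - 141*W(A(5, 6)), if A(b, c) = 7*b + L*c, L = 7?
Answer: -835650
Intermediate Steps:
A(b, c) = 7*b + 7*c
W(F) = F² (W(F) = 1*F² = F²)
(571 - 232) - 141*W(A(5, 6)) = (571 - 232) - 141*(7*5 + 7*6)² = 339 - 141*(35 + 42)² = 339 - 141*77² = 339 - 141*5929 = 339 - 835989 = -835650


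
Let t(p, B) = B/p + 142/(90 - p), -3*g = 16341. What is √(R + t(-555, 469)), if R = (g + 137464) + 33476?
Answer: 2*√2618173154755/7955 ≈ 406.81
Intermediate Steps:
g = -5447 (g = -⅓*16341 = -5447)
R = 165493 (R = (-5447 + 137464) + 33476 = 132017 + 33476 = 165493)
t(p, B) = 142/(90 - p) + B/p
√(R + t(-555, 469)) = √(165493 + (-142*(-555) - 90*469 + 469*(-555))/((-555)*(-90 - 555))) = √(165493 - 1/555*(78810 - 42210 - 260295)/(-645)) = √(165493 - 1/555*(-1/645)*(-223695)) = √(165493 - 4971/7955) = √(1316491844/7955) = 2*√2618173154755/7955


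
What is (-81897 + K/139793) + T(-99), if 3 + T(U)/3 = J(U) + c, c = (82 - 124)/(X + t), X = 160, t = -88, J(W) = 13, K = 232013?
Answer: -45777784623/559172 ≈ -81867.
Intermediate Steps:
c = -7/12 (c = (82 - 124)/(160 - 88) = -42/72 = -42*1/72 = -7/12 ≈ -0.58333)
T(U) = 113/4 (T(U) = -9 + 3*(13 - 7/12) = -9 + 3*(149/12) = -9 + 149/4 = 113/4)
(-81897 + K/139793) + T(-99) = (-81897 + 232013/139793) + 113/4 = -11448395308/139793 + 113/4 = -45777784623/559172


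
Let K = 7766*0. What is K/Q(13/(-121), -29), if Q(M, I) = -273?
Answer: 0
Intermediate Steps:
K = 0
K/Q(13/(-121), -29) = 0/(-273) = 0*(-1/273) = 0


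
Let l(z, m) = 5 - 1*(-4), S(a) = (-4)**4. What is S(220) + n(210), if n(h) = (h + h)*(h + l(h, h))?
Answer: 92236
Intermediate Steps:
S(a) = 256
l(z, m) = 9 (l(z, m) = 5 + 4 = 9)
n(h) = 2*h*(9 + h) (n(h) = (h + h)*(h + 9) = (2*h)*(9 + h) = 2*h*(9 + h))
S(220) + n(210) = 256 + 2*210*(9 + 210) = 256 + 2*210*219 = 256 + 91980 = 92236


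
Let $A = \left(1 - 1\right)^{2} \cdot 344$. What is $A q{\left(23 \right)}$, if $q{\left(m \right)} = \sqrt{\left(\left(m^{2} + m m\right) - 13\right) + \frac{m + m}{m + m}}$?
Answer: $0$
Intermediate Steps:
$q{\left(m \right)} = \sqrt{-12 + 2 m^{2}}$ ($q{\left(m \right)} = \sqrt{\left(\left(m^{2} + m^{2}\right) - 13\right) + \frac{2 m}{2 m}} = \sqrt{\left(2 m^{2} - 13\right) + 2 m \frac{1}{2 m}} = \sqrt{\left(-13 + 2 m^{2}\right) + 1} = \sqrt{-12 + 2 m^{2}}$)
$A = 0$ ($A = 0^{2} \cdot 344 = 0 \cdot 344 = 0$)
$A q{\left(23 \right)} = 0 \sqrt{-12 + 2 \cdot 23^{2}} = 0 \sqrt{-12 + 2 \cdot 529} = 0 \sqrt{-12 + 1058} = 0 \sqrt{1046} = 0$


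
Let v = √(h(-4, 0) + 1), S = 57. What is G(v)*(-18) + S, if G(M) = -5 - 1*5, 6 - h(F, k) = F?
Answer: 237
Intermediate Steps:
h(F, k) = 6 - F
v = √11 (v = √((6 - 1*(-4)) + 1) = √((6 + 4) + 1) = √(10 + 1) = √11 ≈ 3.3166)
G(M) = -10 (G(M) = -5 - 5 = -10)
G(v)*(-18) + S = -10*(-18) + 57 = 180 + 57 = 237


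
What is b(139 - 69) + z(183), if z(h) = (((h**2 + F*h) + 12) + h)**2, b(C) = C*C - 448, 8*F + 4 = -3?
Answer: 71926697409/64 ≈ 1.1239e+9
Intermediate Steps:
F = -7/8 (F = -1/2 + (1/8)*(-3) = -1/2 - 3/8 = -7/8 ≈ -0.87500)
b(C) = -448 + C**2 (b(C) = C**2 - 448 = -448 + C**2)
z(h) = (12 + h**2 + h/8)**2 (z(h) = (((h**2 - 7*h/8) + 12) + h)**2 = ((12 + h**2 - 7*h/8) + h)**2 = (12 + h**2 + h/8)**2)
b(139 - 69) + z(183) = (-448 + (139 - 69)**2) + (96 + 183 + 8*183**2)**2/64 = (-448 + 70**2) + (96 + 183 + 8*33489)**2/64 = (-448 + 4900) + (96 + 183 + 267912)**2/64 = 4452 + (1/64)*268191**2 = 4452 + (1/64)*71926412481 = 4452 + 71926412481/64 = 71926697409/64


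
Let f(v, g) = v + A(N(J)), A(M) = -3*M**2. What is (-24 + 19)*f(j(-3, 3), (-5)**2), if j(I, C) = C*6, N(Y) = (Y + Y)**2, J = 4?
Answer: 61350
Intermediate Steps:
N(Y) = 4*Y**2 (N(Y) = (2*Y)**2 = 4*Y**2)
j(I, C) = 6*C
f(v, g) = -12288 + v (f(v, g) = v - 3*(4*4**2)**2 = v - 3*(4*16)**2 = v - 3*64**2 = v - 3*4096 = v - 12288 = -12288 + v)
(-24 + 19)*f(j(-3, 3), (-5)**2) = (-24 + 19)*(-12288 + 6*3) = -5*(-12288 + 18) = -5*(-12270) = 61350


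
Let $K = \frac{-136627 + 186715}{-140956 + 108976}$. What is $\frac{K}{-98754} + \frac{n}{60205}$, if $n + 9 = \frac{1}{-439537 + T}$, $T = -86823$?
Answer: $- \frac{111447230254661}{834002491327675800} \approx -0.00013363$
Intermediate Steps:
$K = - \frac{4174}{2665}$ ($K = \frac{50088}{-31980} = 50088 \left(- \frac{1}{31980}\right) = - \frac{4174}{2665} \approx -1.5662$)
$n = - \frac{4737241}{526360}$ ($n = -9 + \frac{1}{-439537 - 86823} = -9 + \frac{1}{-526360} = -9 - \frac{1}{526360} = - \frac{4737241}{526360} \approx -9.0$)
$\frac{K}{-98754} + \frac{n}{60205} = - \frac{4174}{2665 \left(-98754\right)} - \frac{4737241}{526360 \cdot 60205} = \left(- \frac{4174}{2665}\right) \left(- \frac{1}{98754}\right) - \frac{4737241}{31689503800} = \frac{2087}{131589705} - \frac{4737241}{31689503800} = - \frac{111447230254661}{834002491327675800}$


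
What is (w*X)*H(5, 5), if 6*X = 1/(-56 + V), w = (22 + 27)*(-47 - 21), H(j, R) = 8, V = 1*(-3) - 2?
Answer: 13328/183 ≈ 72.831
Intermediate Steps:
V = -5 (V = -3 - 2 = -5)
w = -3332 (w = 49*(-68) = -3332)
X = -1/366 (X = 1/(6*(-56 - 5)) = (1/6)/(-61) = (1/6)*(-1/61) = -1/366 ≈ -0.0027322)
(w*X)*H(5, 5) = -3332*(-1/366)*8 = (1666/183)*8 = 13328/183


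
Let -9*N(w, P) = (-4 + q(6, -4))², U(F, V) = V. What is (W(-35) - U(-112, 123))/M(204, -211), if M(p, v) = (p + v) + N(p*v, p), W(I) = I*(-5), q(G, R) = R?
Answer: -468/127 ≈ -3.6850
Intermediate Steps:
W(I) = -5*I
N(w, P) = -64/9 (N(w, P) = -(-4 - 4)²/9 = -⅑*(-8)² = -⅑*64 = -64/9)
M(p, v) = -64/9 + p + v (M(p, v) = (p + v) - 64/9 = -64/9 + p + v)
(W(-35) - U(-112, 123))/M(204, -211) = (-5*(-35) - 1*123)/(-64/9 + 204 - 211) = (175 - 123)/(-127/9) = 52*(-9/127) = -468/127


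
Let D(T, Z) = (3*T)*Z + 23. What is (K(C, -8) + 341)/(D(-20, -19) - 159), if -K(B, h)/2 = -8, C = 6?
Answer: 357/1004 ≈ 0.35558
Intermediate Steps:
K(B, h) = 16 (K(B, h) = -2*(-8) = 16)
D(T, Z) = 23 + 3*T*Z (D(T, Z) = 3*T*Z + 23 = 23 + 3*T*Z)
(K(C, -8) + 341)/(D(-20, -19) - 159) = (16 + 341)/((23 + 3*(-20)*(-19)) - 159) = 357/((23 + 1140) - 159) = 357/(1163 - 159) = 357/1004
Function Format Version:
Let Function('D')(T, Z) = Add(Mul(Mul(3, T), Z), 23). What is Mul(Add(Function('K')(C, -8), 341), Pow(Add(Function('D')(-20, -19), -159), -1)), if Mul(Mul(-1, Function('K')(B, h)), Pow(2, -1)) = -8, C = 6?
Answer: Rational(357, 1004) ≈ 0.35558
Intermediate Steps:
Function('K')(B, h) = 16 (Function('K')(B, h) = Mul(-2, -8) = 16)
Function('D')(T, Z) = Add(23, Mul(3, T, Z)) (Function('D')(T, Z) = Add(Mul(3, T, Z), 23) = Add(23, Mul(3, T, Z)))
Mul(Add(Function('K')(C, -8), 341), Pow(Add(Function('D')(-20, -19), -159), -1)) = Mul(Add(16, 341), Pow(Add(Add(23, Mul(3, -20, -19)), -159), -1)) = Mul(357, Pow(Add(Add(23, 1140), -159), -1)) = Mul(357, Pow(Add(1163, -159), -1)) = Mul(357, Pow(1004, -1)) = Mul(357, Rational(1, 1004)) = Rational(357, 1004)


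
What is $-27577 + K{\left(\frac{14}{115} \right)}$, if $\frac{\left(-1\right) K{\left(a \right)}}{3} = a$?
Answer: $- \frac{3171397}{115} \approx -27577.0$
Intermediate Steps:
$K{\left(a \right)} = - 3 a$
$-27577 + K{\left(\frac{14}{115} \right)} = -27577 - 3 \cdot \frac{14}{115} = -27577 - 3 \cdot 14 \cdot \frac{1}{115} = -27577 - \frac{42}{115} = - \frac{3171397}{115}$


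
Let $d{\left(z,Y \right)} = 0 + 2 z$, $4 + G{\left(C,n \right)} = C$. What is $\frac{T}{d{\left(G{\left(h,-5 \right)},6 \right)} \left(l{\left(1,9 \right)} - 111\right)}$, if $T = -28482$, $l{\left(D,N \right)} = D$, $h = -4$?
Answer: $- \frac{14241}{880} \approx -16.183$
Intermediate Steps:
$G{\left(C,n \right)} = -4 + C$
$d{\left(z,Y \right)} = 2 z$
$\frac{T}{d{\left(G{\left(h,-5 \right)},6 \right)} \left(l{\left(1,9 \right)} - 111\right)} = - \frac{28482}{2 \left(-4 - 4\right) \left(1 - 111\right)} = - \frac{28482}{2 \left(-8\right) \left(-110\right)} = - \frac{28482}{\left(-16\right) \left(-110\right)} = - \frac{28482}{1760} = \left(-28482\right) \frac{1}{1760} = - \frac{14241}{880}$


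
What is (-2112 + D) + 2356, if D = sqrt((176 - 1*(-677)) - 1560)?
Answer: 244 + I*sqrt(707) ≈ 244.0 + 26.589*I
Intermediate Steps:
D = I*sqrt(707) (D = sqrt((176 + 677) - 1560) = sqrt(853 - 1560) = sqrt(-707) = I*sqrt(707) ≈ 26.589*I)
(-2112 + D) + 2356 = (-2112 + I*sqrt(707)) + 2356 = 244 + I*sqrt(707)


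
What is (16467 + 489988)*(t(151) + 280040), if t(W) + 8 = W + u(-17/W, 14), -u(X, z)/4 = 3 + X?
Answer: 21426029013495/151 ≈ 1.4189e+11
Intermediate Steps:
u(X, z) = -12 - 4*X (u(X, z) = -4*(3 + X) = -12 - 4*X)
t(W) = -20 + W + 68/W (t(W) = -8 + (W + (-12 - (-68)/W)) = -8 + (W + (-12 + 68/W)) = -8 + (-12 + W + 68/W) = -20 + W + 68/W)
(16467 + 489988)*(t(151) + 280040) = (16467 + 489988)*((-20 + 151 + 68/151) + 280040) = 506455*((-20 + 151 + 68*(1/151)) + 280040) = 506455*((-20 + 151 + 68/151) + 280040) = 506455*(19849/151 + 280040) = 506455*(42305889/151) = 21426029013495/151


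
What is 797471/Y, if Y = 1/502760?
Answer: 400936519960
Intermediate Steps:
Y = 1/502760 ≈ 1.9890e-6
797471/Y = 797471/(1/502760) = 797471*502760 = 400936519960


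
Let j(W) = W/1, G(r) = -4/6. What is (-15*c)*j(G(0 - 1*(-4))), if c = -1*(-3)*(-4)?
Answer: -120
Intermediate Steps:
G(r) = -2/3 (G(r) = -4*1/6 = -2/3)
j(W) = W (j(W) = W*1 = W)
c = -12 (c = 3*(-4) = -12)
(-15*c)*j(G(0 - 1*(-4))) = -15*(-12)*(-2/3) = 180*(-2/3) = -120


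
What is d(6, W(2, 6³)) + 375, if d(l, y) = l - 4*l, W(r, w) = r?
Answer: 357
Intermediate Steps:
d(l, y) = -3*l
d(6, W(2, 6³)) + 375 = -3*6 + 375 = -18 + 375 = 357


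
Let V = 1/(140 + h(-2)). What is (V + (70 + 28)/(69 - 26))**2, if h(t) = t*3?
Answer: 173580625/33200644 ≈ 5.2282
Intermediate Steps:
h(t) = 3*t
V = 1/134 (V = 1/(140 + 3*(-2)) = 1/(140 - 6) = 1/134 ≈ 0.0074627)
(V + (70 + 28)/(69 - 26))**2 = (1/134 + (70 + 28)/(69 - 26))**2 = (1/134 + 98/43)**2 = (13175/5762)**2 = 173580625/33200644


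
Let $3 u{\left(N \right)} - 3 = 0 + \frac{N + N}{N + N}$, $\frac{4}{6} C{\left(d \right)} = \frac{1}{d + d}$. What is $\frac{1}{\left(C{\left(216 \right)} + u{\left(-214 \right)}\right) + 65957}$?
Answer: $\frac{288}{18996001} \approx 1.5161 \cdot 10^{-5}$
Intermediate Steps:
$C{\left(d \right)} = \frac{3}{4 d}$ ($C{\left(d \right)} = \frac{3}{2 \left(d + d\right)} = \frac{3}{2 \cdot 2 d} = \frac{3 \frac{1}{2 d}}{2} = \frac{3}{4 d}$)
$u{\left(N \right)} = \frac{4}{3}$ ($u{\left(N \right)} = 1 + \frac{0 + \frac{N + N}{N + N}}{3} = 1 + \frac{0 + \frac{2 N}{2 N}}{3} = 1 + \frac{0 + 2 N \frac{1}{2 N}}{3} = 1 + \frac{0 + 1}{3} = 1 + \frac{1}{3} \cdot 1 = 1 + \frac{1}{3} = \frac{4}{3}$)
$\frac{1}{\left(C{\left(216 \right)} + u{\left(-214 \right)}\right) + 65957} = \frac{1}{\left(\frac{3}{4 \cdot 216} + \frac{4}{3}\right) + 65957} = \frac{1}{\left(\frac{3}{4} \cdot \frac{1}{216} + \frac{4}{3}\right) + 65957} = \frac{1}{\left(\frac{1}{288} + \frac{4}{3}\right) + 65957} = \frac{1}{\frac{385}{288} + 65957} = \frac{1}{\frac{18996001}{288}} = \frac{288}{18996001}$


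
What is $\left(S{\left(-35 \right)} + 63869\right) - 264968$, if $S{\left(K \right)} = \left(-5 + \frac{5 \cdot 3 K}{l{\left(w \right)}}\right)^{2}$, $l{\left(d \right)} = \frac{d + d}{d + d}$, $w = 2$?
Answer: $79801$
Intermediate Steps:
$l{\left(d \right)} = 1$ ($l{\left(d \right)} = \frac{2 d}{2 d} = 2 d \frac{1}{2 d} = 1$)
$S{\left(K \right)} = \left(-5 + 15 K\right)^{2}$ ($S{\left(K \right)} = \left(-5 + \frac{5 \cdot 3 K}{1}\right)^{2} = \left(-5 + 15 K 1\right)^{2} = \left(-5 + 15 K\right)^{2}$)
$\left(S{\left(-35 \right)} + 63869\right) - 264968 = \left(25 \left(-1 + 3 \left(-35\right)\right)^{2} + 63869\right) - 264968 = \left(25 \left(-1 - 105\right)^{2} + 63869\right) - 264968 = \left(25 \left(-106\right)^{2} + 63869\right) - 264968 = \left(25 \cdot 11236 + 63869\right) - 264968 = \left(280900 + 63869\right) - 264968 = 344769 - 264968 = 79801$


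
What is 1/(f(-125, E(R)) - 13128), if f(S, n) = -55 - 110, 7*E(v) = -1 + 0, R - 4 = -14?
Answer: -1/13293 ≈ -7.5228e-5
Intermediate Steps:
R = -10 (R = 4 - 14 = -10)
E(v) = -1/7 (E(v) = (-1 + 0)/7 = (1/7)*(-1) = -1/7)
f(S, n) = -165
1/(f(-125, E(R)) - 13128) = 1/(-165 - 13128) = 1/(-13293) = -1/13293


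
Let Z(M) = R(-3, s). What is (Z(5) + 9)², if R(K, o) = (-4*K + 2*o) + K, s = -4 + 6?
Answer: 484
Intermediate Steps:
s = 2
R(K, o) = -3*K + 2*o
Z(M) = 13 (Z(M) = -3*(-3) + 2*2 = 9 + 4 = 13)
(Z(5) + 9)² = (13 + 9)² = 22² = 484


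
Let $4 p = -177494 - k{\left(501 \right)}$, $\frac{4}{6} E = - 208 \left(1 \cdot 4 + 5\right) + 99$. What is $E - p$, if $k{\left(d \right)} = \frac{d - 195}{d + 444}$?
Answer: $\frac{8759957}{210} \approx 41714.0$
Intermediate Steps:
$E = - \frac{5319}{2}$ ($E = \frac{3 \left(- 208 \left(1 \cdot 4 + 5\right) + 99\right)}{2} = \frac{3 \left(- 208 \left(4 + 5\right) + 99\right)}{2} = \frac{3 \left(\left(-208\right) 9 + 99\right)}{2} = \frac{3 \left(-1872 + 99\right)}{2} = \frac{3}{2} \left(-1773\right) = - \frac{5319}{2} \approx -2659.5$)
$k{\left(d \right)} = \frac{-195 + d}{444 + d}$
$p = - \frac{4659226}{105}$ ($p = \frac{-177494 - \frac{-195 + 501}{444 + 501}}{4} = \frac{-177494 - \frac{1}{945} \cdot 306}{4} = \frac{-177494 - \frac{34}{105}}{4} = \frac{1}{4} \left(- \frac{18636904}{105}\right) = - \frac{4659226}{105} \approx -44374.0$)
$E - p = - \frac{5319}{2} - - \frac{4659226}{105} = - \frac{5319}{2} + \frac{4659226}{105} = \frac{8759957}{210}$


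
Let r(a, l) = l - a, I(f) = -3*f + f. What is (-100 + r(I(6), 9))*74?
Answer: -5846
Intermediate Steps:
I(f) = -2*f
(-100 + r(I(6), 9))*74 = (-100 + (9 - (-2)*6))*74 = (-100 + (9 - 1*(-12)))*74 = (-100 + (9 + 12))*74 = (-100 + 21)*74 = -79*74 = -5846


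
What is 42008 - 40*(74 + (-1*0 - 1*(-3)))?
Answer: 38928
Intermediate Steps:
42008 - 40*(74 + (-1*0 - 1*(-3))) = 42008 - 40*(74 + (0 + 3)) = 42008 - 40*(74 + 3) = 42008 - 40*77 = 42008 - 3080 = 38928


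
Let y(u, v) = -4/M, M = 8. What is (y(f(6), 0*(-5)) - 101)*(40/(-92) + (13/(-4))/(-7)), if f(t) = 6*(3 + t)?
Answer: -551/184 ≈ -2.9946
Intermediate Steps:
f(t) = 18 + 6*t
y(u, v) = -1/2 (y(u, v) = -4/8 = -4*1/8 = -1/2)
(y(f(6), 0*(-5)) - 101)*(40/(-92) + (13/(-4))/(-7)) = (-1/2 - 101)*(40/(-92) + (13/(-4))/(-7)) = -203*(40*(-1/92) + (13*(-1/4))*(-1/7))/2 = -203*(-10/23 - 13/4*(-1/7))/2 = -203*(-10/23 + 13/28)/2 = -203/2*19/644 = -551/184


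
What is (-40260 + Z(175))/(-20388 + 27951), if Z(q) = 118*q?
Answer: -19610/7563 ≈ -2.5929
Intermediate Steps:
(-40260 + Z(175))/(-20388 + 27951) = (-40260 + 118*175)/(-20388 + 27951) = (-40260 + 20650)/7563 = -19610*1/7563 = -19610/7563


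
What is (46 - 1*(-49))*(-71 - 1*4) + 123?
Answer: -7002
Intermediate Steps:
(46 - 1*(-49))*(-71 - 1*4) + 123 = (46 + 49)*(-71 - 4) + 123 = 95*(-75) + 123 = -7125 + 123 = -7002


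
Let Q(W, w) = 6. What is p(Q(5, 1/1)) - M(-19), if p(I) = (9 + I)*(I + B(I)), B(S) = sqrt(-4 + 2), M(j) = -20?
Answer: 110 + 15*I*sqrt(2) ≈ 110.0 + 21.213*I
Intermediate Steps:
B(S) = I*sqrt(2) (B(S) = sqrt(-2) = I*sqrt(2))
p(I) = (9 + I)*(I + I*sqrt(2))
p(Q(5, 1/1)) - M(-19) = (6**2 + 9*6 + 9*I*sqrt(2) + I*6*sqrt(2)) - 1*(-20) = (36 + 54 + 9*I*sqrt(2) + 6*I*sqrt(2)) + 20 = (90 + 15*I*sqrt(2)) + 20 = 110 + 15*I*sqrt(2)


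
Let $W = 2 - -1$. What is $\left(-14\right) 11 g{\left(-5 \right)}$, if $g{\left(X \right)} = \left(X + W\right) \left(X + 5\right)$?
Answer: $0$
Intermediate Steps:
$W = 3$ ($W = 2 + 1 = 3$)
$g{\left(X \right)} = \left(3 + X\right) \left(5 + X\right)$ ($g{\left(X \right)} = \left(X + 3\right) \left(X + 5\right) = \left(3 + X\right) \left(5 + X\right)$)
$\left(-14\right) 11 g{\left(-5 \right)} = \left(-14\right) 11 \left(15 + \left(-5\right)^{2} + 8 \left(-5\right)\right) = - 154 \left(15 + 25 - 40\right) = \left(-154\right) 0 = 0$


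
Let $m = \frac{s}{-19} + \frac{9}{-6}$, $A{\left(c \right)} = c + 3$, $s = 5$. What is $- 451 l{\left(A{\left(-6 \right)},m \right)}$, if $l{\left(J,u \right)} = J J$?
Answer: $-4059$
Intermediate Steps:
$A{\left(c \right)} = 3 + c$
$m = - \frac{67}{38}$ ($m = \frac{5}{-19} + \frac{9}{-6} = 5 \left(- \frac{1}{19}\right) + 9 \left(- \frac{1}{6}\right) = - \frac{5}{19} - \frac{3}{2} = - \frac{67}{38} \approx -1.7632$)
$l{\left(J,u \right)} = J^{2}$
$- 451 l{\left(A{\left(-6 \right)},m \right)} = - 451 \left(3 - 6\right)^{2} = - 451 \left(-3\right)^{2} = \left(-451\right) 9 = -4059$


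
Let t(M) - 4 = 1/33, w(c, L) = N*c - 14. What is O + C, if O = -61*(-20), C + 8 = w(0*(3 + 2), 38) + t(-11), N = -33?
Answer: 39667/33 ≈ 1202.0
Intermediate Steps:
w(c, L) = -14 - 33*c (w(c, L) = -33*c - 14 = -14 - 33*c)
t(M) = 133/33 (t(M) = 4 + 1/33 = 133/33)
C = -593/33 (C = -8 + ((-14 - 0*(3 + 2)) + 133/33) = -8 + ((-14 - 0*5) + 133/33) = -8 + ((-14 - 33*0) + 133/33) = -8 + ((-14 + 0) + 133/33) = -8 + (-14 + 133/33) = -8 - 329/33 = -593/33 ≈ -17.970)
O = 1220
O + C = 1220 - 593/33 = 39667/33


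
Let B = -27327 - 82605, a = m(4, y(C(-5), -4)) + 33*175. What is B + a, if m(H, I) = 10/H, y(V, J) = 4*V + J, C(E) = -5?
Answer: -208309/2 ≈ -1.0415e+5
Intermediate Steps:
y(V, J) = J + 4*V
a = 11555/2 (a = 10/4 + 33*175 = 10*(¼) + 5775 = 5/2 + 5775 = 11555/2 ≈ 5777.5)
B = -109932
B + a = -109932 + 11555/2 = -208309/2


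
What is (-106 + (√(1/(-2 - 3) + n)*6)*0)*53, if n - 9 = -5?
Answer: -5618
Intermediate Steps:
n = 4 (n = 9 - 5 = 4)
(-106 + (√(1/(-2 - 3) + n)*6)*0)*53 = (-106 + (√(1/(-2 - 3) + 4)*6)*0)*53 = (-106 + (√(1/(-5) + 4)*6)*0)*53 = (-106 + (√(-⅕ + 4)*6)*0)*53 = (-106 + (√(19/5)*6)*0)*53 = (-106 + ((√95/5)*6)*0)*53 = (-106 + (6*√95/5)*0)*53 = (-106 + 0)*53 = -106*53 = -5618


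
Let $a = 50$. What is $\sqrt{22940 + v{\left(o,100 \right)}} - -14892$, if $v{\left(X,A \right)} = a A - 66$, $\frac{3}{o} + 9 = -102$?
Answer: $14892 + \sqrt{27874} \approx 15059.0$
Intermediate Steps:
$o = - \frac{1}{37}$ ($o = \frac{3}{-9 - 102} = \frac{3}{-111} = 3 \left(- \frac{1}{111}\right) = - \frac{1}{37} \approx -0.027027$)
$v{\left(X,A \right)} = -66 + 50 A$ ($v{\left(X,A \right)} = 50 A - 66 = -66 + 50 A$)
$\sqrt{22940 + v{\left(o,100 \right)}} - -14892 = \sqrt{22940 + \left(-66 + 50 \cdot 100\right)} - -14892 = \sqrt{22940 + \left(-66 + 5000\right)} + 14892 = \sqrt{22940 + 4934} + 14892 = \sqrt{27874} + 14892 = 14892 + \sqrt{27874}$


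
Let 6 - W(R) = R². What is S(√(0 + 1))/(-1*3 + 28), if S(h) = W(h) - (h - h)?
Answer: ⅕ ≈ 0.20000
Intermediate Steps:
W(R) = 6 - R²
S(h) = 6 - h² (S(h) = (6 - h²) - (h - h) = (6 - h²) - 1*0 = (6 - h²) + 0 = 6 - h²)
S(√(0 + 1))/(-1*3 + 28) = (6 - (√(0 + 1))²)/(-1*3 + 28) = (6 - (√1)²)/(-3 + 28) = (6 - 1*1²)/25 = (6 - 1*1)/25 = (6 - 1)/25 = (1/25)*5 = ⅕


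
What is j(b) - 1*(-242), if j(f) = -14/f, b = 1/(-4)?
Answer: 298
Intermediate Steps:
b = -1/4 ≈ -0.25000
j(b) - 1*(-242) = -14/(-1/4) - 1*(-242) = -14*(-4) + 242 = 56 + 242 = 298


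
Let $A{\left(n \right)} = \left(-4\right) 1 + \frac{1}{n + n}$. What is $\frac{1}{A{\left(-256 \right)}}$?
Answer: $- \frac{512}{2049} \approx -0.24988$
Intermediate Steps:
$A{\left(n \right)} = -4 + \frac{1}{2 n}$
$\frac{1}{A{\left(-256 \right)}} = \frac{1}{-4 + \frac{1}{2 \left(-256\right)}} = \frac{1}{-4 + \frac{1}{2} \left(- \frac{1}{256}\right)} = \frac{1}{-4 - \frac{1}{512}} = \frac{1}{- \frac{2049}{512}} = - \frac{512}{2049}$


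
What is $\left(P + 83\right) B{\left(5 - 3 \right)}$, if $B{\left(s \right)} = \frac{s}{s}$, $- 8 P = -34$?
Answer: $\frac{349}{4} \approx 87.25$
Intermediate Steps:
$P = \frac{17}{4}$ ($P = \left(- \frac{1}{8}\right) \left(-34\right) = \frac{17}{4} \approx 4.25$)
$B{\left(s \right)} = 1$
$\left(P + 83\right) B{\left(5 - 3 \right)} = \left(\frac{17}{4} + 83\right) 1 = \frac{349}{4} \cdot 1 = \frac{349}{4}$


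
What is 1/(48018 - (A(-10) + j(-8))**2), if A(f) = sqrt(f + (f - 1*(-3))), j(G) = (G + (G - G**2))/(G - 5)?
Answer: 169*I/(5*(416*sqrt(17) + 1622303*I)) ≈ 2.0835e-5 + 2.2028e-8*I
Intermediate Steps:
j(G) = (-G**2 + 2*G)/(-5 + G)
A(f) = sqrt(3 + 2*f) (A(f) = sqrt(f + (f + 3)) = sqrt(f + (3 + f)) = sqrt(3 + 2*f))
1/(48018 - (A(-10) + j(-8))**2) = 1/(48018 - (sqrt(3 + 2*(-10)) - 8*(2 - 1*(-8))/(-5 - 8))**2) = 1/(48018 - (sqrt(3 - 20) - 8*(2 + 8)/(-13))**2) = 1/(48018 - (sqrt(-17) - 8*(-1/13)*10)**2) = 1/(48018 - (I*sqrt(17) + 80/13)**2) = 1/(48018 - (80/13 + I*sqrt(17))**2)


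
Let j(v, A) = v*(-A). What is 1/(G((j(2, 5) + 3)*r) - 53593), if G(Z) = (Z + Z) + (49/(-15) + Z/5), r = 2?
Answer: -15/804406 ≈ -1.8647e-5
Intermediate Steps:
j(v, A) = -A*v
G(Z) = -49/15 + 11*Z/5 (G(Z) = 2*Z + (49*(-1/15) + Z*(1/5)) = 2*Z + (-49/15 + Z/5) = -49/15 + 11*Z/5)
1/(G((j(2, 5) + 3)*r) - 53593) = 1/((-49/15 + 11*((-1*5*2 + 3)*2)/5) - 53593) = 1/((-49/15 + 11*((-10 + 3)*2)/5) - 53593) = 1/((-49/15 + 11*(-7*2)/5) - 53593) = 1/((-49/15 + (11/5)*(-14)) - 53593) = 1/((-49/15 - 154/5) - 53593) = 1/(-511/15 - 53593) = 1/(-804406/15) = -15/804406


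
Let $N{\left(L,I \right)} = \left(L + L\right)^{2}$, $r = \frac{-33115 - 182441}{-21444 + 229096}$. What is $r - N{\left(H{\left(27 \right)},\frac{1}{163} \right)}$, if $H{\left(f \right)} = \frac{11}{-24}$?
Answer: $- \frac{14041489}{7475472} \approx -1.8783$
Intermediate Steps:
$H{\left(f \right)} = - \frac{11}{24}$ ($H{\left(f \right)} = 11 \left(- \frac{1}{24}\right) = - \frac{11}{24}$)
$r = - \frac{53889}{51913}$ ($r = - \frac{215556}{207652} = \left(-215556\right) \frac{1}{207652} = - \frac{53889}{51913} \approx -1.0381$)
$N{\left(L,I \right)} = 4 L^{2}$ ($N{\left(L,I \right)} = \left(2 L\right)^{2} = 4 L^{2}$)
$r - N{\left(H{\left(27 \right)},\frac{1}{163} \right)} = - \frac{53889}{51913} - 4 \left(- \frac{11}{24}\right)^{2} = - \frac{53889}{51913} - 4 \cdot \frac{121}{576} = - \frac{53889}{51913} - \frac{121}{144} = - \frac{14041489}{7475472}$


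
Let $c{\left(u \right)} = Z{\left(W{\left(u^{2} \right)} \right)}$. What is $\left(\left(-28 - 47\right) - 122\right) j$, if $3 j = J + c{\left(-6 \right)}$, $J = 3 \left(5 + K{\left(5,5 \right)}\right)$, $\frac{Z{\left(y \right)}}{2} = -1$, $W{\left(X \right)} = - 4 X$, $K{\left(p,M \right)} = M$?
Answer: $- \frac{5516}{3} \approx -1838.7$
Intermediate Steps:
$Z{\left(y \right)} = -2$ ($Z{\left(y \right)} = 2 \left(-1\right) = -2$)
$J = 30$ ($J = 3 \left(5 + 5\right) = 3 \cdot 10 = 30$)
$c{\left(u \right)} = -2$
$j = \frac{28}{3}$ ($j = \frac{30 - 2}{3} = \frac{1}{3} \cdot 28 = \frac{28}{3} \approx 9.3333$)
$\left(\left(-28 - 47\right) - 122\right) j = \left(\left(-28 - 47\right) - 122\right) \frac{28}{3} = \left(-75 - 122\right) \frac{28}{3} = \left(-197\right) \frac{28}{3} = - \frac{5516}{3}$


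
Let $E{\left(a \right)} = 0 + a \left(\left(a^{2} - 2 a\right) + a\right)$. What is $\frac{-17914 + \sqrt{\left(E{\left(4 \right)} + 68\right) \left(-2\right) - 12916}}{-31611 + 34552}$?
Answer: $- \frac{17914}{2941} + \frac{2 i \sqrt{3287}}{2941} \approx -6.0911 + 0.038988 i$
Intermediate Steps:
$E{\left(a \right)} = a \left(a^{2} - a\right)$ ($E{\left(a \right)} = 0 + a \left(a^{2} - a\right) = a \left(a^{2} - a\right)$)
$\frac{-17914 + \sqrt{\left(E{\left(4 \right)} + 68\right) \left(-2\right) - 12916}}{-31611 + 34552} = \frac{-17914 + \sqrt{\left(4^{2} \left(-1 + 4\right) + 68\right) \left(-2\right) - 12916}}{-31611 + 34552} = \frac{-17914 + \sqrt{\left(16 \cdot 3 + 68\right) \left(-2\right) - 12916}}{2941} = \left(-17914 + \sqrt{\left(48 + 68\right) \left(-2\right) - 12916}\right) \frac{1}{2941} = \left(-17914 + \sqrt{116 \left(-2\right) - 12916}\right) \frac{1}{2941} = \left(-17914 + \sqrt{-232 - 12916}\right) \frac{1}{2941} = \left(-17914 + \sqrt{-13148}\right) \frac{1}{2941} = \left(-17914 + 2 i \sqrt{3287}\right) \frac{1}{2941} = - \frac{17914}{2941} + \frac{2 i \sqrt{3287}}{2941}$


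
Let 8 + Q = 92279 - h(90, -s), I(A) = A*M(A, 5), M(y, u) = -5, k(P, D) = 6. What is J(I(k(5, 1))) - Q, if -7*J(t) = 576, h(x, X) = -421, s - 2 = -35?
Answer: -649420/7 ≈ -92774.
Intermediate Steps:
s = -33 (s = 2 - 35 = -33)
I(A) = -5*A (I(A) = A*(-5) = -5*A)
J(t) = -576/7 (J(t) = -⅐*576 = -576/7)
Q = 92692 (Q = -8 + (92279 - 1*(-421)) = -8 + (92279 + 421) = -8 + 92700 = 92692)
J(I(k(5, 1))) - Q = -576/7 - 1*92692 = -576/7 - 92692 = -649420/7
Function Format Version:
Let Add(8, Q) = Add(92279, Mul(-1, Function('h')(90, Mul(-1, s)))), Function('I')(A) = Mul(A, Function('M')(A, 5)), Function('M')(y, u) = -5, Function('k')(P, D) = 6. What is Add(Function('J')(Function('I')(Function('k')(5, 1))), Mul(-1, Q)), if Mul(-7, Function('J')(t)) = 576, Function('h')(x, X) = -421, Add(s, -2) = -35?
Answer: Rational(-649420, 7) ≈ -92774.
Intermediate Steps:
s = -33 (s = Add(2, -35) = -33)
Function('I')(A) = Mul(-5, A) (Function('I')(A) = Mul(A, -5) = Mul(-5, A))
Function('J')(t) = Rational(-576, 7) (Function('J')(t) = Mul(Rational(-1, 7), 576) = Rational(-576, 7))
Q = 92692 (Q = Add(-8, Add(92279, Mul(-1, -421))) = Add(-8, Add(92279, 421)) = Add(-8, 92700) = 92692)
Add(Function('J')(Function('I')(Function('k')(5, 1))), Mul(-1, Q)) = Add(Rational(-576, 7), Mul(-1, 92692)) = Add(Rational(-576, 7), -92692) = Rational(-649420, 7)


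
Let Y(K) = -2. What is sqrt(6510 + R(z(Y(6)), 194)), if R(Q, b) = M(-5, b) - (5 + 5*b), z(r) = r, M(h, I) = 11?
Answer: sqrt(5546) ≈ 74.471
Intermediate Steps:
R(Q, b) = 6 - 5*b (R(Q, b) = 11 - (5 + 5*b) = 11 + (-5 - 5*b) = 6 - 5*b)
sqrt(6510 + R(z(Y(6)), 194)) = sqrt(6510 + (6 - 5*194)) = sqrt(6510 + (6 - 970)) = sqrt(6510 - 964) = sqrt(5546)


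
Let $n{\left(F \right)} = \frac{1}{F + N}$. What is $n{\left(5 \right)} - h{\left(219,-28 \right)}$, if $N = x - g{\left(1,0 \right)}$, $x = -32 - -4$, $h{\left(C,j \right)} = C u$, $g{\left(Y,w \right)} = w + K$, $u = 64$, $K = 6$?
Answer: $- \frac{406465}{29} \approx -14016.0$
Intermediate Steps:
$g{\left(Y,w \right)} = 6 + w$ ($g{\left(Y,w \right)} = w + 6 = 6 + w$)
$h{\left(C,j \right)} = 64 C$ ($h{\left(C,j \right)} = C 64 = 64 C$)
$x = -28$ ($x = -32 + 4 = -28$)
$N = -34$ ($N = -28 - \left(6 + 0\right) = -28 - 6 = -34$)
$n{\left(F \right)} = \frac{1}{-34 + F}$ ($n{\left(F \right)} = \frac{1}{F - 34} = \frac{1}{-34 + F}$)
$n{\left(5 \right)} - h{\left(219,-28 \right)} = \frac{1}{-34 + 5} - 64 \cdot 219 = \frac{1}{-29} - 14016 = - \frac{1}{29} - 14016 = - \frac{406465}{29}$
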